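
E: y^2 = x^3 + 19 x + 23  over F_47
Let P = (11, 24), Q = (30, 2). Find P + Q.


P != Q, so use the chord formula.
s = (y2 - y1) / (x2 - x1) = (25) / (19) mod 47 = 31
x3 = s^2 - x1 - x2 mod 47 = 31^2 - 11 - 30 = 27
y3 = s (x1 - x3) - y1 mod 47 = 31 * (11 - 27) - 24 = 44

P + Q = (27, 44)


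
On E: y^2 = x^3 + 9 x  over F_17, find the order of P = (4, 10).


Compute successive multiples of P until we hit O:
  1P = (4, 10)
  2P = (13, 6)
  3P = (13, 11)
  4P = (4, 7)
  5P = O

ord(P) = 5


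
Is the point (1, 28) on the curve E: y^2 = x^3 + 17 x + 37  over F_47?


Check whether y^2 = x^3 + 17 x + 37 (mod 47) for (x, y) = (1, 28).
LHS: y^2 = 28^2 mod 47 = 32
RHS: x^3 + 17 x + 37 = 1^3 + 17*1 + 37 mod 47 = 8
LHS != RHS

No, not on the curve


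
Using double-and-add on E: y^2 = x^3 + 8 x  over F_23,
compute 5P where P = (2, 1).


k = 5 = 101_2 (binary, LSB first: 101)
Double-and-add from P = (2, 1):
  bit 0 = 1: acc = O + (2, 1) = (2, 1)
  bit 1 = 0: acc unchanged = (2, 1)
  bit 2 = 1: acc = (2, 1) + (4, 21) = (2, 22)

5P = (2, 22)


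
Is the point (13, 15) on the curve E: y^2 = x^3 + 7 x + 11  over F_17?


Check whether y^2 = x^3 + 7 x + 11 (mod 17) for (x, y) = (13, 15).
LHS: y^2 = 15^2 mod 17 = 4
RHS: x^3 + 7 x + 11 = 13^3 + 7*13 + 11 mod 17 = 4
LHS = RHS

Yes, on the curve


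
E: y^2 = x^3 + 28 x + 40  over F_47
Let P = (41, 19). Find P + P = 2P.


Doubling: s = (3 x1^2 + a) / (2 y1)
s = (3*41^2 + 28) / (2*19) mod 47 = 11
x3 = s^2 - 2 x1 mod 47 = 11^2 - 2*41 = 39
y3 = s (x1 - x3) - y1 mod 47 = 11 * (41 - 39) - 19 = 3

2P = (39, 3)


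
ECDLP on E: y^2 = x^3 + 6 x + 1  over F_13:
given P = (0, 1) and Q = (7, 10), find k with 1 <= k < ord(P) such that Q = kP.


Enumerate multiples of P until we hit Q = (7, 10):
  1P = (0, 1)
  2P = (9, 11)
  3P = (7, 10)
Match found at i = 3.

k = 3


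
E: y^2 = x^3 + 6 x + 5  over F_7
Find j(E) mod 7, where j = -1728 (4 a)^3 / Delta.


Delta = -16(4 a^3 + 27 b^2) mod 7 = 2
-1728 * (4 a)^3 = -1728 * (4*6)^3 mod 7 = 6
j = 6 * 2^(-1) mod 7 = 3

j = 3 (mod 7)


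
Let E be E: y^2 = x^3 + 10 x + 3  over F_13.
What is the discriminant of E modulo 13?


4 a^3 + 27 b^2 = 4*10^3 + 27*3^2 = 4000 + 243 = 4243
Delta = -16 * (4243) = -67888
Delta mod 13 = 11

Delta = 11 (mod 13)


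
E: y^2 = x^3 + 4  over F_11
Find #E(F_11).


For each x in F_11, count y with y^2 = x^3 + 0 x + 4 mod 11:
  x = 0: RHS = 4, y in [2, 9]  -> 2 point(s)
  x = 1: RHS = 5, y in [4, 7]  -> 2 point(s)
  x = 2: RHS = 1, y in [1, 10]  -> 2 point(s)
  x = 3: RHS = 9, y in [3, 8]  -> 2 point(s)
  x = 6: RHS = 0, y in [0]  -> 1 point(s)
  x = 10: RHS = 3, y in [5, 6]  -> 2 point(s)
Affine points: 11. Add the point at infinity: total = 12.

#E(F_11) = 12


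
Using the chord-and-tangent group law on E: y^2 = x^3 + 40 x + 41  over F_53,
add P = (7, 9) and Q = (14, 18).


P != Q, so use the chord formula.
s = (y2 - y1) / (x2 - x1) = (9) / (7) mod 53 = 24
x3 = s^2 - x1 - x2 mod 53 = 24^2 - 7 - 14 = 25
y3 = s (x1 - x3) - y1 mod 53 = 24 * (7 - 25) - 9 = 36

P + Q = (25, 36)


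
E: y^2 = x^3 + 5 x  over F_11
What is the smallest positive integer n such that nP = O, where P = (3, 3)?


Compute successive multiples of P until we hit O:
  1P = (3, 3)
  2P = (9, 9)
  3P = (0, 0)
  4P = (9, 2)
  5P = (3, 8)
  6P = O

ord(P) = 6


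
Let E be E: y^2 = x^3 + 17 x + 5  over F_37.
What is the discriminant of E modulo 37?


4 a^3 + 27 b^2 = 4*17^3 + 27*5^2 = 19652 + 675 = 20327
Delta = -16 * (20327) = -325232
Delta mod 37 = 35

Delta = 35 (mod 37)


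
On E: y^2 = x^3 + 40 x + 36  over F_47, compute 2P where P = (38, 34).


Doubling: s = (3 x1^2 + a) / (2 y1)
s = (3*38^2 + 40) / (2*34) mod 47 = 9
x3 = s^2 - 2 x1 mod 47 = 9^2 - 2*38 = 5
y3 = s (x1 - x3) - y1 mod 47 = 9 * (38 - 5) - 34 = 28

2P = (5, 28)


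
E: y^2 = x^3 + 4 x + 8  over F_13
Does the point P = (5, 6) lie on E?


Check whether y^2 = x^3 + 4 x + 8 (mod 13) for (x, y) = (5, 6).
LHS: y^2 = 6^2 mod 13 = 10
RHS: x^3 + 4 x + 8 = 5^3 + 4*5 + 8 mod 13 = 10
LHS = RHS

Yes, on the curve


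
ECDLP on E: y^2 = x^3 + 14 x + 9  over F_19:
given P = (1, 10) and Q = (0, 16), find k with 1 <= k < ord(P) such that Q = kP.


Enumerate multiples of P until we hit Q = (0, 16):
  1P = (1, 10)
  2P = (2, 11)
  3P = (17, 12)
  4P = (12, 10)
  5P = (6, 9)
  6P = (9, 3)
  7P = (16, 15)
  8P = (0, 3)
  9P = (10, 3)
  10P = (14, 17)
  11P = (8, 14)
  12P = (8, 5)
  13P = (14, 2)
  14P = (10, 16)
  15P = (0, 16)
Match found at i = 15.

k = 15


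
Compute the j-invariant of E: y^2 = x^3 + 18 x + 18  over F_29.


Delta = -16(4 a^3 + 27 b^2) mod 29 = 26
-1728 * (4 a)^3 = -1728 * (4*18)^3 mod 29 = 13
j = 13 * 26^(-1) mod 29 = 15

j = 15 (mod 29)


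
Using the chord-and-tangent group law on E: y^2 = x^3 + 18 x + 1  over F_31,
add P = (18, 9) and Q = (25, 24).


P != Q, so use the chord formula.
s = (y2 - y1) / (x2 - x1) = (15) / (7) mod 31 = 11
x3 = s^2 - x1 - x2 mod 31 = 11^2 - 18 - 25 = 16
y3 = s (x1 - x3) - y1 mod 31 = 11 * (18 - 16) - 9 = 13

P + Q = (16, 13)


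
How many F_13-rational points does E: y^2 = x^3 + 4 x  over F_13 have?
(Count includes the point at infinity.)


For each x in F_13, count y with y^2 = x^3 + 4 x + 0 mod 13:
  x = 0: RHS = 0, y in [0]  -> 1 point(s)
  x = 2: RHS = 3, y in [4, 9]  -> 2 point(s)
  x = 3: RHS = 0, y in [0]  -> 1 point(s)
  x = 10: RHS = 0, y in [0]  -> 1 point(s)
  x = 11: RHS = 10, y in [6, 7]  -> 2 point(s)
Affine points: 7. Add the point at infinity: total = 8.

#E(F_13) = 8


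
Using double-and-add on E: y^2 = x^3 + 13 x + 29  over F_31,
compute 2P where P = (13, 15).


k = 2 = 10_2 (binary, LSB first: 01)
Double-and-add from P = (13, 15):
  bit 0 = 0: acc unchanged = O
  bit 1 = 1: acc = O + (23, 8) = (23, 8)

2P = (23, 8)


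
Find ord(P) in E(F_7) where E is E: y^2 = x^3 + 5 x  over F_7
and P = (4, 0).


Compute successive multiples of P until we hit O:
  1P = (4, 0)
  2P = O

ord(P) = 2


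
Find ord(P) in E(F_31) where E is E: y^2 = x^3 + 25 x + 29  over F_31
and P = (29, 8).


Compute successive multiples of P until we hit O:
  1P = (29, 8)
  2P = (24, 21)
  3P = (17, 29)
  4P = (21, 9)
  5P = (28, 19)
  6P = (2, 5)
  7P = (18, 7)
  8P = (25, 29)
  ... (continuing to 40P)
  40P = O

ord(P) = 40


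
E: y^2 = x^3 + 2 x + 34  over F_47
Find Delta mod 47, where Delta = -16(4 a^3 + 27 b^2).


4 a^3 + 27 b^2 = 4*2^3 + 27*34^2 = 32 + 31212 = 31244
Delta = -16 * (31244) = -499904
Delta mod 47 = 35

Delta = 35 (mod 47)


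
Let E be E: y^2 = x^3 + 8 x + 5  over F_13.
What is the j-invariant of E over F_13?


Delta = -16(4 a^3 + 27 b^2) mod 13 = 8
-1728 * (4 a)^3 = -1728 * (4*8)^3 mod 13 = 8
j = 8 * 8^(-1) mod 13 = 1

j = 1 (mod 13)


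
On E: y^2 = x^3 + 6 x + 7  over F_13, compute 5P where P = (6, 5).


k = 5 = 101_2 (binary, LSB first: 101)
Double-and-add from P = (6, 5):
  bit 0 = 1: acc = O + (6, 5) = (6, 5)
  bit 1 = 0: acc unchanged = (6, 5)
  bit 2 = 1: acc = (6, 5) + (12, 0) = (4, 2)

5P = (4, 2)


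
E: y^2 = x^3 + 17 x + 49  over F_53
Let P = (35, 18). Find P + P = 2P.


Doubling: s = (3 x1^2 + a) / (2 y1)
s = (3*35^2 + 17) / (2*18) mod 53 = 26
x3 = s^2 - 2 x1 mod 53 = 26^2 - 2*35 = 23
y3 = s (x1 - x3) - y1 mod 53 = 26 * (35 - 23) - 18 = 29

2P = (23, 29)


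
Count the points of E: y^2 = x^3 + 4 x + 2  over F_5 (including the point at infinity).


For each x in F_5, count y with y^2 = x^3 + 4 x + 2 mod 5:
  x = 3: RHS = 1, y in [1, 4]  -> 2 point(s)
Affine points: 2. Add the point at infinity: total = 3.

#E(F_5) = 3


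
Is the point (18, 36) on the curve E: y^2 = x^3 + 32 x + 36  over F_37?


Check whether y^2 = x^3 + 32 x + 36 (mod 37) for (x, y) = (18, 36).
LHS: y^2 = 36^2 mod 37 = 1
RHS: x^3 + 32 x + 36 = 18^3 + 32*18 + 36 mod 37 = 6
LHS != RHS

No, not on the curve


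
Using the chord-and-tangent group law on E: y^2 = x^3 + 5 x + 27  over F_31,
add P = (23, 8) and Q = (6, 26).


P != Q, so use the chord formula.
s = (y2 - y1) / (x2 - x1) = (18) / (14) mod 31 = 19
x3 = s^2 - x1 - x2 mod 31 = 19^2 - 23 - 6 = 22
y3 = s (x1 - x3) - y1 mod 31 = 19 * (23 - 22) - 8 = 11

P + Q = (22, 11)


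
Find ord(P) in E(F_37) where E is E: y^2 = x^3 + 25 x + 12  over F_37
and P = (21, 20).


Compute successive multiples of P until we hit O:
  1P = (21, 20)
  2P = (7, 30)
  3P = (8, 13)
  4P = (35, 18)
  5P = (15, 32)
  6P = (5, 22)
  7P = (22, 31)
  8P = (4, 19)
  ... (continuing to 49P)
  49P = O

ord(P) = 49


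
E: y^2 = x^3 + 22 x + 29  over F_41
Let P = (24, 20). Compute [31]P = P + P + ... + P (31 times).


k = 31 = 11111_2 (binary, LSB first: 11111)
Double-and-add from P = (24, 20):
  bit 0 = 1: acc = O + (24, 20) = (24, 20)
  bit 1 = 1: acc = (24, 20) + (39, 31) = (23, 19)
  bit 2 = 1: acc = (23, 19) + (36, 9) = (2, 9)
  bit 3 = 1: acc = (2, 9) + (5, 10) = (25, 38)
  bit 4 = 1: acc = (25, 38) + (29, 13) = (3, 9)

31P = (3, 9)


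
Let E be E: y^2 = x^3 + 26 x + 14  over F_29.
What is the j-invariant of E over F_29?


Delta = -16(4 a^3 + 27 b^2) mod 29 = 25
-1728 * (4 a)^3 = -1728 * (4*26)^3 mod 29 = 28
j = 28 * 25^(-1) mod 29 = 22

j = 22 (mod 29)


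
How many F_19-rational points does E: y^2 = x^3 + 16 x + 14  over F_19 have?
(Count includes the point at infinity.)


For each x in F_19, count y with y^2 = x^3 + 16 x + 14 mod 19:
  x = 2: RHS = 16, y in [4, 15]  -> 2 point(s)
  x = 4: RHS = 9, y in [3, 16]  -> 2 point(s)
  x = 11: RHS = 1, y in [1, 18]  -> 2 point(s)
  x = 13: RHS = 6, y in [5, 14]  -> 2 point(s)
  x = 15: RHS = 0, y in [0]  -> 1 point(s)
  x = 18: RHS = 16, y in [4, 15]  -> 2 point(s)
Affine points: 11. Add the point at infinity: total = 12.

#E(F_19) = 12


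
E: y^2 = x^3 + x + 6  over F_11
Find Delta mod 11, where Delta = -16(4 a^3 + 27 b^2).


4 a^3 + 27 b^2 = 4*1^3 + 27*6^2 = 4 + 972 = 976
Delta = -16 * (976) = -15616
Delta mod 11 = 4

Delta = 4 (mod 11)


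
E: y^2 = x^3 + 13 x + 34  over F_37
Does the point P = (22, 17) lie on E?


Check whether y^2 = x^3 + 13 x + 34 (mod 37) for (x, y) = (22, 17).
LHS: y^2 = 17^2 mod 37 = 30
RHS: x^3 + 13 x + 34 = 22^3 + 13*22 + 34 mod 37 = 16
LHS != RHS

No, not on the curve


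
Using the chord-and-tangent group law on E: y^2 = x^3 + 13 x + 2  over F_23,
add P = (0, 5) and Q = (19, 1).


P != Q, so use the chord formula.
s = (y2 - y1) / (x2 - x1) = (19) / (19) mod 23 = 1
x3 = s^2 - x1 - x2 mod 23 = 1^2 - 0 - 19 = 5
y3 = s (x1 - x3) - y1 mod 23 = 1 * (0 - 5) - 5 = 13

P + Q = (5, 13)


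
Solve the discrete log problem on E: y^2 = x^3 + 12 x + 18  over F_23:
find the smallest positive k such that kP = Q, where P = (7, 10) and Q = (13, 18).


Enumerate multiples of P until we hit Q = (13, 18):
  1P = (7, 10)
  2P = (12, 2)
  3P = (13, 18)
Match found at i = 3.

k = 3


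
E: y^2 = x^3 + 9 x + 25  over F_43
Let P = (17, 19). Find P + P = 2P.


Doubling: s = (3 x1^2 + a) / (2 y1)
s = (3*17^2 + 9) / (2*19) mod 43 = 14
x3 = s^2 - 2 x1 mod 43 = 14^2 - 2*17 = 33
y3 = s (x1 - x3) - y1 mod 43 = 14 * (17 - 33) - 19 = 15

2P = (33, 15)


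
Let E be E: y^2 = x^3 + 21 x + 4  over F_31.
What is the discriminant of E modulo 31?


4 a^3 + 27 b^2 = 4*21^3 + 27*4^2 = 37044 + 432 = 37476
Delta = -16 * (37476) = -599616
Delta mod 31 = 17

Delta = 17 (mod 31)


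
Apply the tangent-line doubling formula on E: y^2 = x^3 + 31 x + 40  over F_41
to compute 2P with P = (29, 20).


Doubling: s = (3 x1^2 + a) / (2 y1)
s = (3*29^2 + 31) / (2*20) mod 41 = 29
x3 = s^2 - 2 x1 mod 41 = 29^2 - 2*29 = 4
y3 = s (x1 - x3) - y1 mod 41 = 29 * (29 - 4) - 20 = 8

2P = (4, 8)


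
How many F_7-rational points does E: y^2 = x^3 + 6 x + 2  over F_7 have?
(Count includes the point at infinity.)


For each x in F_7, count y with y^2 = x^3 + 6 x + 2 mod 7:
  x = 0: RHS = 2, y in [3, 4]  -> 2 point(s)
  x = 1: RHS = 2, y in [3, 4]  -> 2 point(s)
  x = 2: RHS = 1, y in [1, 6]  -> 2 point(s)
  x = 6: RHS = 2, y in [3, 4]  -> 2 point(s)
Affine points: 8. Add the point at infinity: total = 9.

#E(F_7) = 9


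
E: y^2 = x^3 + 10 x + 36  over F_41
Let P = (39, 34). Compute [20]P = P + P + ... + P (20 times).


k = 20 = 10100_2 (binary, LSB first: 00101)
Double-and-add from P = (39, 34):
  bit 0 = 0: acc unchanged = O
  bit 1 = 0: acc unchanged = O
  bit 2 = 1: acc = O + (29, 22) = (29, 22)
  bit 3 = 0: acc unchanged = (29, 22)
  bit 4 = 1: acc = (29, 22) + (11, 1) = (24, 18)

20P = (24, 18)


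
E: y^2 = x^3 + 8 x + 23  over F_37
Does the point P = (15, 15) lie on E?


Check whether y^2 = x^3 + 8 x + 23 (mod 37) for (x, y) = (15, 15).
LHS: y^2 = 15^2 mod 37 = 3
RHS: x^3 + 8 x + 23 = 15^3 + 8*15 + 23 mod 37 = 3
LHS = RHS

Yes, on the curve


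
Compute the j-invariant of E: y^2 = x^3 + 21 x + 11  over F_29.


Delta = -16(4 a^3 + 27 b^2) mod 29 = 13
-1728 * (4 a)^3 = -1728 * (4*21)^3 mod 29 = 24
j = 24 * 13^(-1) mod 29 = 13

j = 13 (mod 29)


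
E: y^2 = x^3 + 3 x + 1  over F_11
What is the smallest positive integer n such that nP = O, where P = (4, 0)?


Compute successive multiples of P until we hit O:
  1P = (4, 0)
  2P = O

ord(P) = 2


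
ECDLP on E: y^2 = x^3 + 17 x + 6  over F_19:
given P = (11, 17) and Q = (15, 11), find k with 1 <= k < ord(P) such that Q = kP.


Enumerate multiples of P until we hit Q = (15, 11):
  1P = (11, 17)
  2P = (16, 2)
  3P = (1, 10)
  4P = (13, 12)
  5P = (6, 18)
  6P = (18, 11)
  7P = (14, 10)
  8P = (10, 6)
  9P = (5, 11)
  10P = (4, 9)
  11P = (15, 11)
Match found at i = 11.

k = 11


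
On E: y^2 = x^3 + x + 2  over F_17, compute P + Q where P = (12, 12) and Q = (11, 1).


P != Q, so use the chord formula.
s = (y2 - y1) / (x2 - x1) = (6) / (16) mod 17 = 11
x3 = s^2 - x1 - x2 mod 17 = 11^2 - 12 - 11 = 13
y3 = s (x1 - x3) - y1 mod 17 = 11 * (12 - 13) - 12 = 11

P + Q = (13, 11)


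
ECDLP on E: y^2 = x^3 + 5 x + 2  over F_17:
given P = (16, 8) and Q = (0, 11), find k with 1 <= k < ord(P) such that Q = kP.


Enumerate multiples of P until we hit Q = (0, 11):
  1P = (16, 8)
  2P = (15, 1)
  3P = (1, 12)
  4P = (4, 16)
  5P = (5, 13)
  6P = (0, 11)
Match found at i = 6.

k = 6


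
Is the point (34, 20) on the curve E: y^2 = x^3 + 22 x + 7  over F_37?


Check whether y^2 = x^3 + 22 x + 7 (mod 37) for (x, y) = (34, 20).
LHS: y^2 = 20^2 mod 37 = 30
RHS: x^3 + 22 x + 7 = 34^3 + 22*34 + 7 mod 37 = 25
LHS != RHS

No, not on the curve


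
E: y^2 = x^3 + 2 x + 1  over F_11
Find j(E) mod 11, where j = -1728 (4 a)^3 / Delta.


Delta = -16(4 a^3 + 27 b^2) mod 11 = 2
-1728 * (4 a)^3 = -1728 * (4*2)^3 mod 11 = 5
j = 5 * 2^(-1) mod 11 = 8

j = 8 (mod 11)


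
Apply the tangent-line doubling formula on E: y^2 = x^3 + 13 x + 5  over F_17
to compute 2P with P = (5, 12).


Doubling: s = (3 x1^2 + a) / (2 y1)
s = (3*5^2 + 13) / (2*12) mod 17 = 15
x3 = s^2 - 2 x1 mod 17 = 15^2 - 2*5 = 11
y3 = s (x1 - x3) - y1 mod 17 = 15 * (5 - 11) - 12 = 0

2P = (11, 0)


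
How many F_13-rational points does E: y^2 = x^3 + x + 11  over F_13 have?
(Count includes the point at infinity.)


For each x in F_13, count y with y^2 = x^3 + 1 x + 11 mod 13:
  x = 1: RHS = 0, y in [0]  -> 1 point(s)
  x = 4: RHS = 1, y in [1, 12]  -> 2 point(s)
  x = 6: RHS = 12, y in [5, 8]  -> 2 point(s)
  x = 7: RHS = 10, y in [6, 7]  -> 2 point(s)
  x = 11: RHS = 1, y in [1, 12]  -> 2 point(s)
  x = 12: RHS = 9, y in [3, 10]  -> 2 point(s)
Affine points: 11. Add the point at infinity: total = 12.

#E(F_13) = 12


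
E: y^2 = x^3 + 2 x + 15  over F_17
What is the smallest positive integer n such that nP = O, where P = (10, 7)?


Compute successive multiples of P until we hit O:
  1P = (10, 7)
  2P = (12, 13)
  3P = (4, 11)
  4P = (11, 5)
  5P = (0, 7)
  6P = (7, 10)
  7P = (1, 1)
  8P = (14, 13)
  ... (continuing to 19P)
  19P = O

ord(P) = 19


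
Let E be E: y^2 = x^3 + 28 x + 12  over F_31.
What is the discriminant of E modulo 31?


4 a^3 + 27 b^2 = 4*28^3 + 27*12^2 = 87808 + 3888 = 91696
Delta = -16 * (91696) = -1467136
Delta mod 31 = 1

Delta = 1 (mod 31)


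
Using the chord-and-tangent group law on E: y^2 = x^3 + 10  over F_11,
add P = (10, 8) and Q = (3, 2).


P != Q, so use the chord formula.
s = (y2 - y1) / (x2 - x1) = (5) / (4) mod 11 = 4
x3 = s^2 - x1 - x2 mod 11 = 4^2 - 10 - 3 = 3
y3 = s (x1 - x3) - y1 mod 11 = 4 * (10 - 3) - 8 = 9

P + Q = (3, 9)


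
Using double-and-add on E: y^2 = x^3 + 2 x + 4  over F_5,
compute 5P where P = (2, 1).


k = 5 = 101_2 (binary, LSB first: 101)
Double-and-add from P = (2, 1):
  bit 0 = 1: acc = O + (2, 1) = (2, 1)
  bit 1 = 0: acc unchanged = (2, 1)
  bit 2 = 1: acc = (2, 1) + (4, 4) = (0, 2)

5P = (0, 2)


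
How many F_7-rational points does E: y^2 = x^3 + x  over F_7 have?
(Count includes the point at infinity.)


For each x in F_7, count y with y^2 = x^3 + 1 x + 0 mod 7:
  x = 0: RHS = 0, y in [0]  -> 1 point(s)
  x = 1: RHS = 2, y in [3, 4]  -> 2 point(s)
  x = 3: RHS = 2, y in [3, 4]  -> 2 point(s)
  x = 5: RHS = 4, y in [2, 5]  -> 2 point(s)
Affine points: 7. Add the point at infinity: total = 8.

#E(F_7) = 8


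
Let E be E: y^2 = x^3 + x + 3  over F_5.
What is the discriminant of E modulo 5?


4 a^3 + 27 b^2 = 4*1^3 + 27*3^2 = 4 + 243 = 247
Delta = -16 * (247) = -3952
Delta mod 5 = 3

Delta = 3 (mod 5)


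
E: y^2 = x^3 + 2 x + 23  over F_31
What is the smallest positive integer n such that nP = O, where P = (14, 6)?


Compute successive multiples of P until we hit O:
  1P = (14, 6)
  2P = (17, 17)
  3P = (10, 19)
  4P = (4, 8)
  5P = (18, 1)
  6P = (18, 30)
  7P = (4, 23)
  8P = (10, 12)
  ... (continuing to 11P)
  11P = O

ord(P) = 11


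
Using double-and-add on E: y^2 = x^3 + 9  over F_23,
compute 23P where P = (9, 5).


k = 23 = 10111_2 (binary, LSB first: 11101)
Double-and-add from P = (9, 5):
  bit 0 = 1: acc = O + (9, 5) = (9, 5)
  bit 1 = 1: acc = (9, 5) + (6, 15) = (14, 4)
  bit 2 = 1: acc = (14, 4) + (12, 14) = (22, 13)
  bit 3 = 0: acc unchanged = (22, 13)
  bit 4 = 1: acc = (22, 13) + (0, 3) = (9, 18)

23P = (9, 18)


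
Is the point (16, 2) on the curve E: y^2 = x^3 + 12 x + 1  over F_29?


Check whether y^2 = x^3 + 12 x + 1 (mod 29) for (x, y) = (16, 2).
LHS: y^2 = 2^2 mod 29 = 4
RHS: x^3 + 12 x + 1 = 16^3 + 12*16 + 1 mod 29 = 26
LHS != RHS

No, not on the curve


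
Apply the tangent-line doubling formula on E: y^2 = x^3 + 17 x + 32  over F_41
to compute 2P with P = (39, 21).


Doubling: s = (3 x1^2 + a) / (2 y1)
s = (3*39^2 + 17) / (2*21) mod 41 = 29
x3 = s^2 - 2 x1 mod 41 = 29^2 - 2*39 = 25
y3 = s (x1 - x3) - y1 mod 41 = 29 * (39 - 25) - 21 = 16

2P = (25, 16)


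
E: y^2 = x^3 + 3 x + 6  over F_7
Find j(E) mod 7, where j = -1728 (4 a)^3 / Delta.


Delta = -16(4 a^3 + 27 b^2) mod 7 = 3
-1728 * (4 a)^3 = -1728 * (4*3)^3 mod 7 = 6
j = 6 * 3^(-1) mod 7 = 2

j = 2 (mod 7)


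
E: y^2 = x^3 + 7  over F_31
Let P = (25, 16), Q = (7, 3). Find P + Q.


P != Q, so use the chord formula.
s = (y2 - y1) / (x2 - x1) = (18) / (13) mod 31 = 30
x3 = s^2 - x1 - x2 mod 31 = 30^2 - 25 - 7 = 0
y3 = s (x1 - x3) - y1 mod 31 = 30 * (25 - 0) - 16 = 21

P + Q = (0, 21)


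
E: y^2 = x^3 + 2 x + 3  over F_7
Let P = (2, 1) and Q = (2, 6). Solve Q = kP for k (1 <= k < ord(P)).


Enumerate multiples of P until we hit Q = (2, 6):
  1P = (2, 1)
  2P = (3, 6)
  3P = (6, 0)
  4P = (3, 1)
  5P = (2, 6)
Match found at i = 5.

k = 5


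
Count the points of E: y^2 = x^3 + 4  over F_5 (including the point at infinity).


For each x in F_5, count y with y^2 = x^3 + 0 x + 4 mod 5:
  x = 0: RHS = 4, y in [2, 3]  -> 2 point(s)
  x = 1: RHS = 0, y in [0]  -> 1 point(s)
  x = 3: RHS = 1, y in [1, 4]  -> 2 point(s)
Affine points: 5. Add the point at infinity: total = 6.

#E(F_5) = 6


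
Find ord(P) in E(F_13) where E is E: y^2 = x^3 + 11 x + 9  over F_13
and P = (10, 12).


Compute successive multiples of P until we hit O:
  1P = (10, 12)
  2P = (3, 11)
  3P = (4, 0)
  4P = (3, 2)
  5P = (10, 1)
  6P = O

ord(P) = 6


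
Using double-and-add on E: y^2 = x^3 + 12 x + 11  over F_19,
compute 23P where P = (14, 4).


k = 23 = 10111_2 (binary, LSB first: 11101)
Double-and-add from P = (14, 4):
  bit 0 = 1: acc = O + (14, 4) = (14, 4)
  bit 1 = 1: acc = (14, 4) + (11, 12) = (18, 13)
  bit 2 = 1: acc = (18, 13) + (17, 13) = (3, 6)
  bit 3 = 0: acc unchanged = (3, 6)
  bit 4 = 1: acc = (3, 6) + (4, 16) = (17, 6)

23P = (17, 6)


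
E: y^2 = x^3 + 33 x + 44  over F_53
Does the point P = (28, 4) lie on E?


Check whether y^2 = x^3 + 33 x + 44 (mod 53) for (x, y) = (28, 4).
LHS: y^2 = 4^2 mod 53 = 16
RHS: x^3 + 33 x + 44 = 28^3 + 33*28 + 44 mod 53 = 24
LHS != RHS

No, not on the curve


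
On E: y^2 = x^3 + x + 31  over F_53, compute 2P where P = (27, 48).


Doubling: s = (3 x1^2 + a) / (2 y1)
s = (3*27^2 + 1) / (2*48) mod 53 = 25
x3 = s^2 - 2 x1 mod 53 = 25^2 - 2*27 = 41
y3 = s (x1 - x3) - y1 mod 53 = 25 * (27 - 41) - 48 = 26

2P = (41, 26)


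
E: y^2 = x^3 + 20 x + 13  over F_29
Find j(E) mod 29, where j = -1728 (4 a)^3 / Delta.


Delta = -16(4 a^3 + 27 b^2) mod 29 = 9
-1728 * (4 a)^3 = -1728 * (4*20)^3 mod 29 = 2
j = 2 * 9^(-1) mod 29 = 26

j = 26 (mod 29)


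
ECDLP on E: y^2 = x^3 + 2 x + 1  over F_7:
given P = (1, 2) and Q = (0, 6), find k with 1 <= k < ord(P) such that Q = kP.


Enumerate multiples of P until we hit Q = (0, 6):
  1P = (1, 2)
  2P = (0, 1)
  3P = (0, 6)
Match found at i = 3.

k = 3


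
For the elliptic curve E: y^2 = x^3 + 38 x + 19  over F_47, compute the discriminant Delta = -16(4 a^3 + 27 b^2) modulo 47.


4 a^3 + 27 b^2 = 4*38^3 + 27*19^2 = 219488 + 9747 = 229235
Delta = -16 * (229235) = -3667760
Delta mod 47 = 26

Delta = 26 (mod 47)


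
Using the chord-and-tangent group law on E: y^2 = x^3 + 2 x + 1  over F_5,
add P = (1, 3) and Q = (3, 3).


P != Q, so use the chord formula.
s = (y2 - y1) / (x2 - x1) = (0) / (2) mod 5 = 0
x3 = s^2 - x1 - x2 mod 5 = 0^2 - 1 - 3 = 1
y3 = s (x1 - x3) - y1 mod 5 = 0 * (1 - 1) - 3 = 2

P + Q = (1, 2)


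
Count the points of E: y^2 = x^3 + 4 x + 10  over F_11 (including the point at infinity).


For each x in F_11, count y with y^2 = x^3 + 4 x + 10 mod 11:
  x = 1: RHS = 4, y in [2, 9]  -> 2 point(s)
  x = 2: RHS = 4, y in [2, 9]  -> 2 point(s)
  x = 3: RHS = 5, y in [4, 7]  -> 2 point(s)
  x = 5: RHS = 1, y in [1, 10]  -> 2 point(s)
  x = 8: RHS = 4, y in [2, 9]  -> 2 point(s)
  x = 9: RHS = 5, y in [4, 7]  -> 2 point(s)
  x = 10: RHS = 5, y in [4, 7]  -> 2 point(s)
Affine points: 14. Add the point at infinity: total = 15.

#E(F_11) = 15


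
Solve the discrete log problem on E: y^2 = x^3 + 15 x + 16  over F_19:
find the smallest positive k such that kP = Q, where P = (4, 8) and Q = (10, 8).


Enumerate multiples of P until we hit Q = (10, 8):
  1P = (4, 8)
  2P = (15, 14)
  3P = (16, 1)
  4P = (0, 15)
  5P = (5, 8)
  6P = (10, 11)
  7P = (10, 8)
Match found at i = 7.

k = 7


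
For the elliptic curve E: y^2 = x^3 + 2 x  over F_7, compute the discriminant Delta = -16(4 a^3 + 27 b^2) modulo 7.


4 a^3 + 27 b^2 = 4*2^3 + 27*0^2 = 32 + 0 = 32
Delta = -16 * (32) = -512
Delta mod 7 = 6

Delta = 6 (mod 7)


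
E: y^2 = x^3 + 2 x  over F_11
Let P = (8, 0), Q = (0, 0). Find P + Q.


P != Q, so use the chord formula.
s = (y2 - y1) / (x2 - x1) = (0) / (3) mod 11 = 0
x3 = s^2 - x1 - x2 mod 11 = 0^2 - 8 - 0 = 3
y3 = s (x1 - x3) - y1 mod 11 = 0 * (8 - 3) - 0 = 0

P + Q = (3, 0)


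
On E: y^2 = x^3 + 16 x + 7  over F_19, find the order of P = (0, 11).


Compute successive multiples of P until we hit O:
  1P = (0, 11)
  2P = (1, 9)
  3P = (3, 14)
  4P = (17, 10)
  5P = (7, 14)
  6P = (18, 3)
  7P = (8, 1)
  8P = (9, 5)
  ... (continuing to 21P)
  21P = O

ord(P) = 21


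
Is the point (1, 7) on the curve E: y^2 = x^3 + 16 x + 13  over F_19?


Check whether y^2 = x^3 + 16 x + 13 (mod 19) for (x, y) = (1, 7).
LHS: y^2 = 7^2 mod 19 = 11
RHS: x^3 + 16 x + 13 = 1^3 + 16*1 + 13 mod 19 = 11
LHS = RHS

Yes, on the curve


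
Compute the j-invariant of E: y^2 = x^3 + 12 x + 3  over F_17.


Delta = -16(4 a^3 + 27 b^2) mod 17 = 15
-1728 * (4 a)^3 = -1728 * (4*12)^3 mod 17 = 8
j = 8 * 15^(-1) mod 17 = 13

j = 13 (mod 17)


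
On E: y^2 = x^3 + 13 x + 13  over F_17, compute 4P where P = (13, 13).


k = 4 = 100_2 (binary, LSB first: 001)
Double-and-add from P = (13, 13):
  bit 0 = 0: acc unchanged = O
  bit 1 = 0: acc unchanged = O
  bit 2 = 1: acc = O + (16, 4) = (16, 4)

4P = (16, 4)


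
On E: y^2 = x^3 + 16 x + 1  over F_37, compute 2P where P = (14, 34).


Doubling: s = (3 x1^2 + a) / (2 y1)
s = (3*14^2 + 16) / (2*34) mod 37 = 35
x3 = s^2 - 2 x1 mod 37 = 35^2 - 2*14 = 13
y3 = s (x1 - x3) - y1 mod 37 = 35 * (14 - 13) - 34 = 1

2P = (13, 1)


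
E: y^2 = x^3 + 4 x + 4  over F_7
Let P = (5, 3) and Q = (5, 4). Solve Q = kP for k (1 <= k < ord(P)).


Enumerate multiples of P until we hit Q = (5, 4):
  1P = (5, 3)
  2P = (1, 3)
  3P = (1, 4)
  4P = (5, 4)
Match found at i = 4.

k = 4


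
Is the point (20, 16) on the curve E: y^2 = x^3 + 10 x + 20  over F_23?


Check whether y^2 = x^3 + 10 x + 20 (mod 23) for (x, y) = (20, 16).
LHS: y^2 = 16^2 mod 23 = 3
RHS: x^3 + 10 x + 20 = 20^3 + 10*20 + 20 mod 23 = 9
LHS != RHS

No, not on the curve


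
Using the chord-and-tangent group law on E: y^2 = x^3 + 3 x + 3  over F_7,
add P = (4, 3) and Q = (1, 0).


P != Q, so use the chord formula.
s = (y2 - y1) / (x2 - x1) = (4) / (4) mod 7 = 1
x3 = s^2 - x1 - x2 mod 7 = 1^2 - 4 - 1 = 3
y3 = s (x1 - x3) - y1 mod 7 = 1 * (4 - 3) - 3 = 5

P + Q = (3, 5)


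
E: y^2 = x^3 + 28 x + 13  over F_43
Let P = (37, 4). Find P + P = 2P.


Doubling: s = (3 x1^2 + a) / (2 y1)
s = (3*37^2 + 28) / (2*4) mod 43 = 17
x3 = s^2 - 2 x1 mod 43 = 17^2 - 2*37 = 0
y3 = s (x1 - x3) - y1 mod 43 = 17 * (37 - 0) - 4 = 23

2P = (0, 23)


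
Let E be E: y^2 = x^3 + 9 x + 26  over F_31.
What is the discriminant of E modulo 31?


4 a^3 + 27 b^2 = 4*9^3 + 27*26^2 = 2916 + 18252 = 21168
Delta = -16 * (21168) = -338688
Delta mod 31 = 18

Delta = 18 (mod 31)


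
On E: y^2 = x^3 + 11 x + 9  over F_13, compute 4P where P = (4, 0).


k = 4 = 100_2 (binary, LSB first: 001)
Double-and-add from P = (4, 0):
  bit 0 = 0: acc unchanged = O
  bit 1 = 0: acc unchanged = O
  bit 2 = 1: acc = O + O = O

4P = O


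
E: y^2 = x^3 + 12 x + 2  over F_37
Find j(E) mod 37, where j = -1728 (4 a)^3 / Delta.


Delta = -16(4 a^3 + 27 b^2) mod 37 = 12
-1728 * (4 a)^3 = -1728 * (4*12)^3 mod 37 = 26
j = 26 * 12^(-1) mod 37 = 33

j = 33 (mod 37)


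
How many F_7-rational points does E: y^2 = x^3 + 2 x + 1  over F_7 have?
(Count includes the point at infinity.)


For each x in F_7, count y with y^2 = x^3 + 2 x + 1 mod 7:
  x = 0: RHS = 1, y in [1, 6]  -> 2 point(s)
  x = 1: RHS = 4, y in [2, 5]  -> 2 point(s)
Affine points: 4. Add the point at infinity: total = 5.

#E(F_7) = 5


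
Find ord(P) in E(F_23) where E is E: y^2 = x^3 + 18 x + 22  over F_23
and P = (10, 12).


Compute successive multiples of P until we hit O:
  1P = (10, 12)
  2P = (19, 1)
  3P = (6, 1)
  4P = (16, 6)
  5P = (21, 22)
  6P = (1, 15)
  7P = (7, 10)
  8P = (9, 4)
  ... (continuing to 19P)
  19P = O

ord(P) = 19


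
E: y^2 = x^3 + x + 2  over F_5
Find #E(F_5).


For each x in F_5, count y with y^2 = x^3 + 1 x + 2 mod 5:
  x = 1: RHS = 4, y in [2, 3]  -> 2 point(s)
  x = 4: RHS = 0, y in [0]  -> 1 point(s)
Affine points: 3. Add the point at infinity: total = 4.

#E(F_5) = 4


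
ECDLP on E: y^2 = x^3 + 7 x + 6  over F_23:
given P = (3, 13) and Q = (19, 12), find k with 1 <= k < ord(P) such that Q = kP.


Enumerate multiples of P until we hit Q = (19, 12):
  1P = (3, 13)
  2P = (10, 15)
  3P = (19, 12)
Match found at i = 3.

k = 3


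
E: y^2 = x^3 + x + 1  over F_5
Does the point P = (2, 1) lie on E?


Check whether y^2 = x^3 + 1 x + 1 (mod 5) for (x, y) = (2, 1).
LHS: y^2 = 1^2 mod 5 = 1
RHS: x^3 + 1 x + 1 = 2^3 + 1*2 + 1 mod 5 = 1
LHS = RHS

Yes, on the curve


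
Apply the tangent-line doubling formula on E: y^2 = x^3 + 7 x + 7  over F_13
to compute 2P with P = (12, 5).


Doubling: s = (3 x1^2 + a) / (2 y1)
s = (3*12^2 + 7) / (2*5) mod 13 = 1
x3 = s^2 - 2 x1 mod 13 = 1^2 - 2*12 = 3
y3 = s (x1 - x3) - y1 mod 13 = 1 * (12 - 3) - 5 = 4

2P = (3, 4)


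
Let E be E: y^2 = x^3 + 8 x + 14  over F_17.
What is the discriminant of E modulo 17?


4 a^3 + 27 b^2 = 4*8^3 + 27*14^2 = 2048 + 5292 = 7340
Delta = -16 * (7340) = -117440
Delta mod 17 = 13

Delta = 13 (mod 17)


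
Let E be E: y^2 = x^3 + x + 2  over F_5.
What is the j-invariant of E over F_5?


Delta = -16(4 a^3 + 27 b^2) mod 5 = 3
-1728 * (4 a)^3 = -1728 * (4*1)^3 mod 5 = 3
j = 3 * 3^(-1) mod 5 = 1

j = 1 (mod 5)


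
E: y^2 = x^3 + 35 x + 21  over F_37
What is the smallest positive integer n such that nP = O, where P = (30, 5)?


Compute successive multiples of P until we hit O:
  1P = (30, 5)
  2P = (30, 32)
  3P = O

ord(P) = 3


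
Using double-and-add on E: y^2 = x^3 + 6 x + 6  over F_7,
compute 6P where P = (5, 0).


k = 6 = 110_2 (binary, LSB first: 011)
Double-and-add from P = (5, 0):
  bit 0 = 0: acc unchanged = O
  bit 1 = 1: acc = O + O = O
  bit 2 = 1: acc = O + O = O

6P = O


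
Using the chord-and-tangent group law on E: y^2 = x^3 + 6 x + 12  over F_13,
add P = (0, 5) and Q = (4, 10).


P != Q, so use the chord formula.
s = (y2 - y1) / (x2 - x1) = (5) / (4) mod 13 = 11
x3 = s^2 - x1 - x2 mod 13 = 11^2 - 0 - 4 = 0
y3 = s (x1 - x3) - y1 mod 13 = 11 * (0 - 0) - 5 = 8

P + Q = (0, 8)


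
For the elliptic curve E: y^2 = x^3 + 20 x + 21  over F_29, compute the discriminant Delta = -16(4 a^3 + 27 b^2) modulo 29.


4 a^3 + 27 b^2 = 4*20^3 + 27*21^2 = 32000 + 11907 = 43907
Delta = -16 * (43907) = -702512
Delta mod 29 = 13

Delta = 13 (mod 29)


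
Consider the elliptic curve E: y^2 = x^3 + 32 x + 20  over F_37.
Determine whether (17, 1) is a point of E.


Check whether y^2 = x^3 + 32 x + 20 (mod 37) for (x, y) = (17, 1).
LHS: y^2 = 1^2 mod 37 = 1
RHS: x^3 + 32 x + 20 = 17^3 + 32*17 + 20 mod 37 = 1
LHS = RHS

Yes, on the curve


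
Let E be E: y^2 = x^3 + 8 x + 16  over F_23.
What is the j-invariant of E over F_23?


Delta = -16(4 a^3 + 27 b^2) mod 23 = 22
-1728 * (4 a)^3 = -1728 * (4*8)^3 mod 23 = 21
j = 21 * 22^(-1) mod 23 = 2

j = 2 (mod 23)


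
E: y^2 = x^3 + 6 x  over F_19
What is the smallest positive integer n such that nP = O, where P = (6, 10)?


Compute successive multiples of P until we hit O:
  1P = (6, 10)
  2P = (7, 9)
  3P = (7, 10)
  4P = (6, 9)
  5P = O

ord(P) = 5


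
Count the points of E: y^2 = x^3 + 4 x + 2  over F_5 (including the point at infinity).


For each x in F_5, count y with y^2 = x^3 + 4 x + 2 mod 5:
  x = 3: RHS = 1, y in [1, 4]  -> 2 point(s)
Affine points: 2. Add the point at infinity: total = 3.

#E(F_5) = 3


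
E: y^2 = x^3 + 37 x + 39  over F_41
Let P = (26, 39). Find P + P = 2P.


Doubling: s = (3 x1^2 + a) / (2 y1)
s = (3*26^2 + 37) / (2*39) mod 41 = 27
x3 = s^2 - 2 x1 mod 41 = 27^2 - 2*26 = 21
y3 = s (x1 - x3) - y1 mod 41 = 27 * (26 - 21) - 39 = 14

2P = (21, 14)


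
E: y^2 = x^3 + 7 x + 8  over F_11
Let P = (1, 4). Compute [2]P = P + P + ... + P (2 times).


k = 2 = 10_2 (binary, LSB first: 01)
Double-and-add from P = (1, 4):
  bit 0 = 0: acc unchanged = O
  bit 1 = 1: acc = O + (3, 10) = (3, 10)

2P = (3, 10)


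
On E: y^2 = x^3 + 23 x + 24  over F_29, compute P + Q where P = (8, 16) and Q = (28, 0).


P != Q, so use the chord formula.
s = (y2 - y1) / (x2 - x1) = (13) / (20) mod 29 = 5
x3 = s^2 - x1 - x2 mod 29 = 5^2 - 8 - 28 = 18
y3 = s (x1 - x3) - y1 mod 29 = 5 * (8 - 18) - 16 = 21

P + Q = (18, 21)


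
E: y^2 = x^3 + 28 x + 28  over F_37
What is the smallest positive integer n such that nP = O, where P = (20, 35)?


Compute successive multiples of P until we hit O:
  1P = (20, 35)
  2P = (7, 7)
  3P = (35, 1)
  4P = (22, 9)
  5P = (16, 24)
  6P = (34, 19)
  7P = (13, 31)
  8P = (30, 28)
  ... (continuing to 18P)
  18P = O

ord(P) = 18


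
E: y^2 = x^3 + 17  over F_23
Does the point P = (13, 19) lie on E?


Check whether y^2 = x^3 + 0 x + 17 (mod 23) for (x, y) = (13, 19).
LHS: y^2 = 19^2 mod 23 = 16
RHS: x^3 + 0 x + 17 = 13^3 + 0*13 + 17 mod 23 = 6
LHS != RHS

No, not on the curve


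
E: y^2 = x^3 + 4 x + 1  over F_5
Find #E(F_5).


For each x in F_5, count y with y^2 = x^3 + 4 x + 1 mod 5:
  x = 0: RHS = 1, y in [1, 4]  -> 2 point(s)
  x = 1: RHS = 1, y in [1, 4]  -> 2 point(s)
  x = 3: RHS = 0, y in [0]  -> 1 point(s)
  x = 4: RHS = 1, y in [1, 4]  -> 2 point(s)
Affine points: 7. Add the point at infinity: total = 8.

#E(F_5) = 8


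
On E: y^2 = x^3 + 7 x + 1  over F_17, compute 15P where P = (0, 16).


k = 15 = 1111_2 (binary, LSB first: 1111)
Double-and-add from P = (0, 16):
  bit 0 = 1: acc = O + (0, 16) = (0, 16)
  bit 1 = 1: acc = (0, 16) + (8, 12) = (5, 12)
  bit 2 = 1: acc = (5, 12) + (14, 2) = (7, 11)
  bit 3 = 1: acc = (7, 11) + (6, 15) = (3, 7)

15P = (3, 7)


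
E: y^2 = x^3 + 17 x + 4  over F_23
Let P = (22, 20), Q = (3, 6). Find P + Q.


P != Q, so use the chord formula.
s = (y2 - y1) / (x2 - x1) = (9) / (4) mod 23 = 8
x3 = s^2 - x1 - x2 mod 23 = 8^2 - 22 - 3 = 16
y3 = s (x1 - x3) - y1 mod 23 = 8 * (22 - 16) - 20 = 5

P + Q = (16, 5)


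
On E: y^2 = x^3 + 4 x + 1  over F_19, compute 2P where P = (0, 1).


Doubling: s = (3 x1^2 + a) / (2 y1)
s = (3*0^2 + 4) / (2*1) mod 19 = 2
x3 = s^2 - 2 x1 mod 19 = 2^2 - 2*0 = 4
y3 = s (x1 - x3) - y1 mod 19 = 2 * (0 - 4) - 1 = 10

2P = (4, 10)


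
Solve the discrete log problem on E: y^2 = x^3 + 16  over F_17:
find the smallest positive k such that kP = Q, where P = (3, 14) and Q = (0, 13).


Enumerate multiples of P until we hit Q = (0, 13):
  1P = (3, 14)
  2P = (10, 9)
  3P = (0, 13)
Match found at i = 3.

k = 3


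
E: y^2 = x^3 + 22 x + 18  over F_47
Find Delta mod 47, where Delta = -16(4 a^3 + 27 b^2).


4 a^3 + 27 b^2 = 4*22^3 + 27*18^2 = 42592 + 8748 = 51340
Delta = -16 * (51340) = -821440
Delta mod 47 = 26

Delta = 26 (mod 47)


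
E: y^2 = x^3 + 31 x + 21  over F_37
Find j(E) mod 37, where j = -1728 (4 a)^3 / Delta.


Delta = -16(4 a^3 + 27 b^2) mod 37 = 24
-1728 * (4 a)^3 = -1728 * (4*31)^3 mod 37 = 6
j = 6 * 24^(-1) mod 37 = 28

j = 28 (mod 37)


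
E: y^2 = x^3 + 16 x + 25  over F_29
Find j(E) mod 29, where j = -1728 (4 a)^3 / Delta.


Delta = -16(4 a^3 + 27 b^2) mod 29 = 6
-1728 * (4 a)^3 = -1728 * (4*16)^3 mod 29 = 11
j = 11 * 6^(-1) mod 29 = 26

j = 26 (mod 29)


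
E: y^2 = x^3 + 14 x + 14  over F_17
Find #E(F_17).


For each x in F_17, count y with y^2 = x^3 + 14 x + 14 mod 17:
  x = 2: RHS = 16, y in [4, 13]  -> 2 point(s)
  x = 3: RHS = 15, y in [7, 10]  -> 2 point(s)
  x = 4: RHS = 15, y in [7, 10]  -> 2 point(s)
  x = 6: RHS = 8, y in [5, 12]  -> 2 point(s)
  x = 7: RHS = 13, y in [8, 9]  -> 2 point(s)
  x = 8: RHS = 9, y in [3, 14]  -> 2 point(s)
  x = 9: RHS = 2, y in [6, 11]  -> 2 point(s)
  x = 10: RHS = 15, y in [7, 10]  -> 2 point(s)
  x = 13: RHS = 13, y in [8, 9]  -> 2 point(s)
  x = 14: RHS = 13, y in [8, 9]  -> 2 point(s)
  x = 16: RHS = 16, y in [4, 13]  -> 2 point(s)
Affine points: 22. Add the point at infinity: total = 23.

#E(F_17) = 23


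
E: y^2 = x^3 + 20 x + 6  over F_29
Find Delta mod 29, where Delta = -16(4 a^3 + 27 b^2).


4 a^3 + 27 b^2 = 4*20^3 + 27*6^2 = 32000 + 972 = 32972
Delta = -16 * (32972) = -527552
Delta mod 29 = 16

Delta = 16 (mod 29)


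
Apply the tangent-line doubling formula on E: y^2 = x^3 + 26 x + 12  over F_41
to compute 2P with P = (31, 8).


Doubling: s = (3 x1^2 + a) / (2 y1)
s = (3*31^2 + 26) / (2*8) mod 41 = 5
x3 = s^2 - 2 x1 mod 41 = 5^2 - 2*31 = 4
y3 = s (x1 - x3) - y1 mod 41 = 5 * (31 - 4) - 8 = 4

2P = (4, 4)


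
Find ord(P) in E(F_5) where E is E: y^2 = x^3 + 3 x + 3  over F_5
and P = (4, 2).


Compute successive multiples of P until we hit O:
  1P = (4, 2)
  2P = (3, 2)
  3P = (3, 3)
  4P = (4, 3)
  5P = O

ord(P) = 5


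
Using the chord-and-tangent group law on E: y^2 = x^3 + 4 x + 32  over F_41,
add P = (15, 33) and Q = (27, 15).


P != Q, so use the chord formula.
s = (y2 - y1) / (x2 - x1) = (23) / (12) mod 41 = 19
x3 = s^2 - x1 - x2 mod 41 = 19^2 - 15 - 27 = 32
y3 = s (x1 - x3) - y1 mod 41 = 19 * (15 - 32) - 33 = 13

P + Q = (32, 13)


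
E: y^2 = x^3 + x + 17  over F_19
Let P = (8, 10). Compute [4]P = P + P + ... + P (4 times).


k = 4 = 100_2 (binary, LSB first: 001)
Double-and-add from P = (8, 10):
  bit 0 = 0: acc unchanged = O
  bit 1 = 0: acc unchanged = O
  bit 2 = 1: acc = O + (6, 7) = (6, 7)

4P = (6, 7)


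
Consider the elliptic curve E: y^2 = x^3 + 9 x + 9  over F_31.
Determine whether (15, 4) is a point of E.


Check whether y^2 = x^3 + 9 x + 9 (mod 31) for (x, y) = (15, 4).
LHS: y^2 = 4^2 mod 31 = 16
RHS: x^3 + 9 x + 9 = 15^3 + 9*15 + 9 mod 31 = 16
LHS = RHS

Yes, on the curve


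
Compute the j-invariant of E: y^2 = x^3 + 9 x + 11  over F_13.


Delta = -16(4 a^3 + 27 b^2) mod 13 = 2
-1728 * (4 a)^3 = -1728 * (4*9)^3 mod 13 = 12
j = 12 * 2^(-1) mod 13 = 6

j = 6 (mod 13)


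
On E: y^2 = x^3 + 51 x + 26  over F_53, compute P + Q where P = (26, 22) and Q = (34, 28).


P != Q, so use the chord formula.
s = (y2 - y1) / (x2 - x1) = (6) / (8) mod 53 = 14
x3 = s^2 - x1 - x2 mod 53 = 14^2 - 26 - 34 = 30
y3 = s (x1 - x3) - y1 mod 53 = 14 * (26 - 30) - 22 = 28

P + Q = (30, 28)


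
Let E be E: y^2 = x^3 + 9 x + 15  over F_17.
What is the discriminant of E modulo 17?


4 a^3 + 27 b^2 = 4*9^3 + 27*15^2 = 2916 + 6075 = 8991
Delta = -16 * (8991) = -143856
Delta mod 17 = 15

Delta = 15 (mod 17)


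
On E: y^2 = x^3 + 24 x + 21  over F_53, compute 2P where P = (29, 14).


Doubling: s = (3 x1^2 + a) / (2 y1)
s = (3*29^2 + 24) / (2*14) mod 53 = 2
x3 = s^2 - 2 x1 mod 53 = 2^2 - 2*29 = 52
y3 = s (x1 - x3) - y1 mod 53 = 2 * (29 - 52) - 14 = 46

2P = (52, 46)


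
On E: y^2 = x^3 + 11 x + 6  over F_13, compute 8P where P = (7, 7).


k = 8 = 1000_2 (binary, LSB first: 0001)
Double-and-add from P = (7, 7):
  bit 0 = 0: acc unchanged = O
  bit 1 = 0: acc unchanged = O
  bit 2 = 0: acc unchanged = O
  bit 3 = 1: acc = O + (2, 6) = (2, 6)

8P = (2, 6)


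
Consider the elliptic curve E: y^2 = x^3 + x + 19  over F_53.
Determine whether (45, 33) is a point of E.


Check whether y^2 = x^3 + 1 x + 19 (mod 53) for (x, y) = (45, 33).
LHS: y^2 = 33^2 mod 53 = 29
RHS: x^3 + 1 x + 19 = 45^3 + 1*45 + 19 mod 53 = 29
LHS = RHS

Yes, on the curve


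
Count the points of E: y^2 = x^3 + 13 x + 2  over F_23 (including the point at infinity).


For each x in F_23, count y with y^2 = x^3 + 13 x + 2 mod 23:
  x = 0: RHS = 2, y in [5, 18]  -> 2 point(s)
  x = 1: RHS = 16, y in [4, 19]  -> 2 point(s)
  x = 2: RHS = 13, y in [6, 17]  -> 2 point(s)
  x = 4: RHS = 3, y in [7, 16]  -> 2 point(s)
  x = 5: RHS = 8, y in [10, 13]  -> 2 point(s)
  x = 11: RHS = 4, y in [2, 21]  -> 2 point(s)
  x = 12: RHS = 0, y in [0]  -> 1 point(s)
  x = 19: RHS = 1, y in [1, 22]  -> 2 point(s)
Affine points: 15. Add the point at infinity: total = 16.

#E(F_23) = 16


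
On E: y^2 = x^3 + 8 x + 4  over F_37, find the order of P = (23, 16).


Compute successive multiples of P until we hit O:
  1P = (23, 16)
  2P = (2, 19)
  3P = (9, 19)
  4P = (26, 19)
  5P = (26, 18)
  6P = (9, 18)
  7P = (2, 18)
  8P = (23, 21)
  ... (continuing to 9P)
  9P = O

ord(P) = 9


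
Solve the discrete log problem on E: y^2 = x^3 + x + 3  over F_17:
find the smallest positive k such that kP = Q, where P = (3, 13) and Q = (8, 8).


Enumerate multiples of P until we hit Q = (8, 8):
  1P = (3, 13)
  2P = (2, 9)
  3P = (11, 6)
  4P = (12, 14)
  5P = (6, 15)
  6P = (16, 1)
  7P = (7, 9)
  8P = (8, 9)
  9P = (8, 8)
Match found at i = 9.

k = 9


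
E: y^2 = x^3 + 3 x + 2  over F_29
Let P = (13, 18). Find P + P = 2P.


Doubling: s = (3 x1^2 + a) / (2 y1)
s = (3*13^2 + 3) / (2*18) mod 29 = 19
x3 = s^2 - 2 x1 mod 29 = 19^2 - 2*13 = 16
y3 = s (x1 - x3) - y1 mod 29 = 19 * (13 - 16) - 18 = 12

2P = (16, 12)
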